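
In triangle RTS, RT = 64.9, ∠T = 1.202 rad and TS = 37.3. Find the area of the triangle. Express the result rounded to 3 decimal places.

area ≈ 1129.001

Area = ½·RT·TS·sin T ≈ 1129.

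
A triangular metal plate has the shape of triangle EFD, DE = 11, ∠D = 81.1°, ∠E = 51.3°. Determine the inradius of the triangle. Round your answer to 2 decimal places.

The third angle is ∠F = 180° − ∠D − ∠E = 47.60°.
Law of sines: FD = DE·sin E/sin F ≈ 11.625.
Law of sines: EF = DE·sin D/sin F ≈ 14.717.
Area = ½·DE·FD·sin D ≈ 63.169.
Semiperimeter s = (11.625+11+14.717)/2 = 18.671.
Inradius = area/s = 63.169/18.671 ≈ 3.3833.

r ≈ 3.38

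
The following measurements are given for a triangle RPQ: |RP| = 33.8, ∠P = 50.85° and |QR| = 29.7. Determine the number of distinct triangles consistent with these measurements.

2

|RP|·sin P = 33.8·sin(50.85°) ≈ 26.21.
Since |RP| sin P < |QR| < |RP| (26.21 < 29.7 < 33.8), two triangles exist.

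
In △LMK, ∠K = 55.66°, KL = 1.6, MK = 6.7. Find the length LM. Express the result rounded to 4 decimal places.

5.9461

By the law of cosines, LM² = MK² + KL² − 2·MK·KL·cos K = 35.356, so LM ≈ 5.9461.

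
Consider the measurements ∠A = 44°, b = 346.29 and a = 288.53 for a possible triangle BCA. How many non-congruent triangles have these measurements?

b·sin A = 346.29·sin(44°) ≈ 240.6.
Since b sin A < a < b (240.6 < 288.53 < 346.29), two triangles exist.

2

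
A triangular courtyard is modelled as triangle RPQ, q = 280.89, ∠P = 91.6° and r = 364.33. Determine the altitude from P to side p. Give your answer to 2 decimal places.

219.42

By the law of cosines, p² = q² + r² − 2·q·r·cos P = 2.1735e+05, so p ≈ 466.21.
Area = ½·q·r·sin P ≈ 51148.
The altitude from P has length 2·area/p ≈ 219.42.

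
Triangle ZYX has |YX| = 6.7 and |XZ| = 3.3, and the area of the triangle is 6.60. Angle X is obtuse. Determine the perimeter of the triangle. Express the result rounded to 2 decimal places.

perimeter ≈ 19.55

From area = ½·|YX|·|XZ|·sin X, we get sin X = 2·area/(|YX|·|XZ|) ≈ 0.59701.
Taking the obtuse solution, ∠X ≈ 143.34°.
Law of cosines then gives |ZY| ≈ 9.5527.
Perimeter = 6.7 + 3.3 + 9.5527 = 19.553.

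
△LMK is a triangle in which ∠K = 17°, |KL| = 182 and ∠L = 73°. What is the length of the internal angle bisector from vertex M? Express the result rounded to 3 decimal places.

The third angle is ∠M = 180° − ∠K − ∠L = 90.00°.
Law of sines: |MK| = |KL|·sin L/sin M ≈ 174.05.
Law of sines: |LM| = |KL|·sin K/sin M ≈ 53.212.
The bisector from M has length 2·|LM|·|MK|·cos(∠M/2)/(|LM|+|MK|) ≈ 57.633.

t_M ≈ 57.633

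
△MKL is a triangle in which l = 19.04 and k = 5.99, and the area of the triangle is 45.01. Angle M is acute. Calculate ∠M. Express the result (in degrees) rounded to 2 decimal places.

52.12

From area = ½·k·l·sin M, we get sin M = 2·area/(k·l) ≈ 0.78931.
Taking the acute solution, ∠M ≈ 52.12°.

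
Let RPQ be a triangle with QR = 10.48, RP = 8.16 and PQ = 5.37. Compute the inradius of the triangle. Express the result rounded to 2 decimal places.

Semiperimeter s = (5.37 + 10.48 + 8.16)/2 = 12.005.
Heron's formula: area = √(12.005·6.635·1.525·3.845) ≈ 21.611.
Inradius = area/s = 21.611/12.005 ≈ 1.8002.

r ≈ 1.80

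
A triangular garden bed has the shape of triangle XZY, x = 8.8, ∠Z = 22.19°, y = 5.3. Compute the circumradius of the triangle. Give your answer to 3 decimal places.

By the law of cosines, z² = y² + x² − 2·y·x·cos Z = 19.159, so z ≈ 4.3771.
Area = ½·y·x·sin Z ≈ 8.8075.
Circumradius = z/(2 sin Z) ≈ 5.7947.

5.795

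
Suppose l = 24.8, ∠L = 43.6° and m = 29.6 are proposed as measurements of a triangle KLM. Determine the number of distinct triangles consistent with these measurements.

2

m·sin L = 29.6·sin(43.6°) ≈ 20.41.
Since m sin L < l < m (20.41 < 24.8 < 29.6), two triangles exist.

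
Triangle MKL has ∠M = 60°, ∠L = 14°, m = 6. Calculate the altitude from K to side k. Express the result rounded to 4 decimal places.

h_K ≈ 1.4515

The third angle is ∠K = 180° − ∠L − ∠M = 106.00°.
Law of sines: k = m·sin K/sin M ≈ 6.6598.
Law of sines: l = m·sin L/sin M ≈ 1.6761.
Area = ½·m·k·sin L ≈ 4.8335.
The altitude from K has length 2·area/k ≈ 1.4515.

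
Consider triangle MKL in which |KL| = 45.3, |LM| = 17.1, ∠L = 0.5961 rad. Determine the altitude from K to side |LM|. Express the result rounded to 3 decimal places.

By the law of cosines, |MK|² = |KL|² + |LM|² − 2·|KL|·|LM|·cos L = 1062.4, so |MK| ≈ 32.595.
Area = ½·|KL|·|LM|·sin L ≈ 217.45.
The altitude from K has length 2·area/|LM| ≈ 25.432.

25.432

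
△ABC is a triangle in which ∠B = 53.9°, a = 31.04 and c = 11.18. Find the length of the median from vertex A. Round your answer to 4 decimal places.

By the law of cosines, b² = c² + a² − 2·c·a·cos B = 679.54, so b ≈ 26.068.
Median from A: ½√(2·b² + 2·c² − a²) ≈ 12.704.

m_A ≈ 12.7042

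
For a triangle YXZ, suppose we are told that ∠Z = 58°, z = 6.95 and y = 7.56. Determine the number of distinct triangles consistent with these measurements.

y·sin Z = 7.56·sin(58°) ≈ 6.411.
Since y sin Z < z < y (6.411 < 6.95 < 7.56), two triangles exist.

2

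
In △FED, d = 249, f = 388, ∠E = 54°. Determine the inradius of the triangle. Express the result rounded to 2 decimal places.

By the law of cosines, e² = d² + f² − 2·d·f·cos E = 98971, so e ≈ 314.6.
Area = ½·d·f·sin E ≈ 39080.
Semiperimeter s = (388+314.6+249)/2 = 475.8.
Inradius = area/s = 39080/475.8 ≈ 82.136.

r ≈ 82.14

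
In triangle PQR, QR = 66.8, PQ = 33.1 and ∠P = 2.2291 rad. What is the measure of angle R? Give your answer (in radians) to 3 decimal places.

Law of sines: sin R = PQ·sin P/QR ≈ 0.39196.
Since QR ≥ PQ, only the acute value applies: ∠R ≈ 0.4028 rad.
Then ∠Q = π − ∠P − ∠R ≈ 0.5097 rad.

∠R ≈ 0.403 rad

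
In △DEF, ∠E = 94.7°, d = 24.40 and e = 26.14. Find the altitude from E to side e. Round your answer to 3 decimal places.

7.060

Law of sines: sin D = d·sin E/e ≈ 0.93030.
Since e ≥ d, only the acute value applies: ∠D ≈ 68.48°.
Then ∠F = 180° − ∠E − ∠D ≈ 16.82°.
Law of sines gives f = e·sin F/sin E ≈ 7.5891.
Area = ½·e·d·sin F ≈ 92.275.
The altitude from E has length 2·area/e ≈ 7.0601.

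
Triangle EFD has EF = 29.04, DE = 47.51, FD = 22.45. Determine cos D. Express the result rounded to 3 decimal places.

0.899

By the law of cosines, cos D = (FD² + DE² − EF²) / (2·FD·DE) ≈ 0.89906, so ∠D ≈ 25.96°.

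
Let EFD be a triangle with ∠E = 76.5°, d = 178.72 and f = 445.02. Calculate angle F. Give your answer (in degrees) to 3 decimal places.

∠F ≈ 80.189°

By the law of cosines, e² = f² + d² − 2·f·d·cos E = 1.9285e+05, so e ≈ 439.15.
Law of cosines again: cos F = (d² + e² − f²)/(2·d·e) ≈ 0.17040, so ∠F ≈ 80.19°.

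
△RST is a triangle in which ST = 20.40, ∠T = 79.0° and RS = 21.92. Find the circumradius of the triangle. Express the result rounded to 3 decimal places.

11.165

Law of sines: sin R = ST·sin T/RS ≈ 0.91356.
Since RS ≥ ST, only the acute value applies: ∠R ≈ 66.00°.
Then ∠S = 180° − ∠T − ∠R ≈ 35.00°.
Law of sines gives TR = RS·sin S/sin T ≈ 12.808.
Circumradius = RS/(2 sin T) ≈ 11.165.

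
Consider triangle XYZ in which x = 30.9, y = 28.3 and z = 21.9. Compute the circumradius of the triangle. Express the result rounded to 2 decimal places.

By the law of cosines, cos X = (y² + z² − x²) / (2·y·z) ≈ 0.26275, so ∠X ≈ 74.77°.
Circumradius = x/(2 sin X) ≈ 16.013.

16.01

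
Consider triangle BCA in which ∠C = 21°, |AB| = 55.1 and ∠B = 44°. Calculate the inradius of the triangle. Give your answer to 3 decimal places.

17.705

The third angle is ∠A = 180° − ∠B − ∠C = 115.00°.
Law of sines: |CA| = |AB|·sin B/sin C ≈ 106.81.
Law of sines: |BC| = |AB|·sin A/sin C ≈ 139.35.
Area = ½·|AB|·|CA|·sin A ≈ 2666.8.
Semiperimeter s = (106.81+55.1+139.35)/2 = 150.63.
Inradius = area/s = 2666.8/150.63 ≈ 17.705.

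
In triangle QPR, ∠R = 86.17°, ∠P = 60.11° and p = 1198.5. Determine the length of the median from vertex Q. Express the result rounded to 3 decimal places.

m_Q ≈ 1233.773

The third angle is ∠Q = 180° − ∠P − ∠R = 33.72°.
Law of sines: q = p·sin Q/sin P ≈ 767.41.
Law of sines: r = p·sin R/sin P ≈ 1379.3.
Median from Q: ½√(2·p² + 2·r² − q²) ≈ 1233.8.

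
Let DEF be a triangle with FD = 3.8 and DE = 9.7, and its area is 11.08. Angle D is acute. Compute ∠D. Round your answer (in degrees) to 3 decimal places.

∠D ≈ 36.955°

From area = ½·FD·DE·sin D, we get sin D = 2·area/(FD·DE) ≈ 0.60119.
Taking the acute solution, ∠D ≈ 36.96°.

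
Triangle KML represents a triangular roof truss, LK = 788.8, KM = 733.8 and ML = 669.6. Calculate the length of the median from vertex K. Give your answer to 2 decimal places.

Median from K: ½√(2·LK² + 2·KM² − ML²) ≈ 684.28.

684.28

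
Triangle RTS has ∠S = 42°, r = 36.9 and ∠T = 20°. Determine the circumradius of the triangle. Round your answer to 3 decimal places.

20.896

The third angle is ∠R = 180° − ∠T − ∠S = 118.00°.
Law of sines: t = r·sin T/sin R ≈ 14.294.
Law of sines: s = r·sin S/sin R ≈ 27.964.
Circumradius = r/(2 sin R) ≈ 20.896.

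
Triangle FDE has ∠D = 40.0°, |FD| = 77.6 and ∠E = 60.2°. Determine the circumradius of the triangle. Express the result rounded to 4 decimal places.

The third angle is ∠F = 180° − ∠D − ∠E = 79.80°.
Law of sines: |DE| = |FD|·sin F/sin E ≈ 88.012.
Law of sines: |EF| = |FD|·sin D/sin E ≈ 57.481.
Circumradius = |FD|/(2 sin E) ≈ 44.713.

44.7125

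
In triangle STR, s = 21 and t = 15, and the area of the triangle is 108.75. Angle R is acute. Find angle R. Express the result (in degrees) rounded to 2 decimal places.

43.67

From area = ½·s·t·sin R, we get sin R = 2·area/(s·t) ≈ 0.69048.
Taking the acute solution, ∠R ≈ 43.67°.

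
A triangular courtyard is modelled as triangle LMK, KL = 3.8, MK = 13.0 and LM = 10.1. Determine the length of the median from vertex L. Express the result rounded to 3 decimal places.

Median from L: ½√(2·KL² + 2·LM² − MK²) ≈ 3.9969.

3.997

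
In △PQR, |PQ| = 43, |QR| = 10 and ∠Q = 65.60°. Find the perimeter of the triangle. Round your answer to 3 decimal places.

perimeter ≈ 92.922

By the law of cosines, |RP|² = |PQ|² + |QR|² − 2·|PQ|·|QR|·cos Q = 1593.7, so |RP| ≈ 39.922.
Semiperimeter s = (10+39.922+43)/2 = 46.461.
Perimeter = 10 + 39.922 + 43 = 92.922.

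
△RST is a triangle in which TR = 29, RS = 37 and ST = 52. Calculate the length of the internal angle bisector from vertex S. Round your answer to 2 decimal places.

By the law of cosines, cos S = (RS² + ST² − TR²) / (2·RS·ST) ≈ 0.83992, so ∠S ≈ 0.574 rad.
The bisector from S has length 2·RS·ST·cos(∠S/2)/(RS+ST) ≈ 41.47.

41.47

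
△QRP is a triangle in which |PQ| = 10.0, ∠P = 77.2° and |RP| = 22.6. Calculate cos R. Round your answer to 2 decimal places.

By the law of cosines, |QR|² = |RP|² + |PQ|² − 2·|RP|·|PQ|·cos P = 510.62, so |QR| ≈ 22.597.
Law of cosines again: cos R = (|QR|² + |RP|² − |PQ|²)/(2·|QR|·|RP|) ≈ 0.90209, so ∠R ≈ 25.57°.

0.90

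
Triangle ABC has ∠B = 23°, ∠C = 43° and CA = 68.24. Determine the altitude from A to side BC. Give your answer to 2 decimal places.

The third angle is ∠A = 180° − ∠B − ∠C = 114.00°.
Law of sines: BC = CA·sin A/sin B ≈ 159.55.
Law of sines: AB = CA·sin C/sin B ≈ 119.11.
Area = ½·CA·BC·sin C ≈ 3712.6.
The altitude from A has length 2·area/BC ≈ 46.54.

h_A ≈ 46.54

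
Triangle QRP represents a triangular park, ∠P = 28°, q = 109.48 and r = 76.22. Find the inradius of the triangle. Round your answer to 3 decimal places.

By the law of cosines, p² = q² + r² − 2·q·r·cos P = 3059.7, so p ≈ 55.315.
Area = ½·q·r·sin P ≈ 1958.8.
Semiperimeter s = (109.48+76.22+55.315)/2 = 120.51.
Inradius = area/s = 1958.8/120.51 ≈ 16.254.

16.254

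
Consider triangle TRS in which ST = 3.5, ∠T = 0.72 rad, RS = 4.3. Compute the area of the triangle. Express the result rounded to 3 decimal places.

area ≈ 7.223

Law of sines: sin R = ST·sin T/RS ≈ 0.53671.
Since RS ≥ ST, only the acute value applies: ∠R ≈ 0.567 rad.
Then ∠S = π − ∠T − ∠R ≈ 1.855 rad.
Law of sines gives TR = RS·sin S/sin T ≈ 6.2595.
Area = ½·RS·ST·sin S ≈ 7.223.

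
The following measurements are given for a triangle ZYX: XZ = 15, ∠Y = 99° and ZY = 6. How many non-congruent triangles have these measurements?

ZY·sin Y = 6·sin(99°) ≈ 5.926.
Since ∠Y is not acute, a triangle exists only if XZ > ZY; here XZ > ZY, so there is exactly one triangle.

1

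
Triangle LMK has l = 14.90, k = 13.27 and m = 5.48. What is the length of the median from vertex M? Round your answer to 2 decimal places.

Median from M: ½√(2·k² + 2·l² − m²) ≈ 13.84.

m_M ≈ 13.84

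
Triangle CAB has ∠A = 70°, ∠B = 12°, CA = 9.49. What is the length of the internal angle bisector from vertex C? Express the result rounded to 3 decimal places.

10.196

The third angle is ∠C = 180° − ∠A − ∠B = 98.00°.
Law of sines: AB = CA·sin C/sin B ≈ 45.2.
Law of sines: BC = CA·sin A/sin B ≈ 42.892.
The bisector from C has length 2·BC·CA·cos(∠C/2)/(BC+CA) ≈ 10.196.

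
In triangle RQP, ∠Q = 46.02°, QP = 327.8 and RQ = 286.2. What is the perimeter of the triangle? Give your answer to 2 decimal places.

By the law of cosines, PR² = RQ² + QP² − 2·RQ·QP·cos Q = 59070, so PR ≈ 243.04.
Semiperimeter s = (327.8+243.04+286.2)/2 = 428.52.
Perimeter = 327.8 + 243.04 + 286.2 = 857.04.

857.04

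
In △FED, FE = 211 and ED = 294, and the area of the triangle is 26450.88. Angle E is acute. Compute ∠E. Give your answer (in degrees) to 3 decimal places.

∠E ≈ 58.516°

From area = ½·FE·ED·sin E, we get sin E = 2·area/(FE·ED) ≈ 0.85279.
Taking the acute solution, ∠E ≈ 58.52°.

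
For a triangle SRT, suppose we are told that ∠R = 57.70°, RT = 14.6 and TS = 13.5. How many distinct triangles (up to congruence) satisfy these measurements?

2

RT·sin R = 14.6·sin(57.70°) ≈ 12.34.
Since RT sin R < TS < RT (12.34 < 13.5 < 14.6), two triangles exist.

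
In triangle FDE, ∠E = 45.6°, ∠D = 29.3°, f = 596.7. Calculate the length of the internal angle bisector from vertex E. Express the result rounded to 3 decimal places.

The third angle is ∠F = 180° − ∠D − ∠E = 105.10°.
Law of sines: d = f·sin D/sin F ≈ 302.46.
Law of sines: e = f·sin E/sin F ≈ 441.57.
The bisector from E has length 2·f·d·cos(∠E/2)/(f+d) ≈ 370.07.

t_E ≈ 370.068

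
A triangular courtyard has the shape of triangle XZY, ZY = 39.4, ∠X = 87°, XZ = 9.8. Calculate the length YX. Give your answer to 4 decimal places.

38.6781

Law of sines: sin Y = XZ·sin X/ZY ≈ 0.24839.
Since ZY ≥ XZ, only the acute value applies: ∠Y ≈ 14.38°.
Then ∠Z = 180° − ∠X − ∠Y ≈ 78.62°.
Law of sines gives YX = ZY·sin Z/sin X ≈ 38.678.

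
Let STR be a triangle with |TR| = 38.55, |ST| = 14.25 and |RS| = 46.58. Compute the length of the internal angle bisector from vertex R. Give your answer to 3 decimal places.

By the law of cosines, cos R = (|TR|² + |RS|² − |ST|²) / (2·|TR|·|RS|) ≈ 0.96141, so ∠R ≈ 15.97°.
The bisector from R has length 2·|TR|·|RS|·cos(∠R/2)/(|TR|+|RS|) ≈ 41.777.

41.777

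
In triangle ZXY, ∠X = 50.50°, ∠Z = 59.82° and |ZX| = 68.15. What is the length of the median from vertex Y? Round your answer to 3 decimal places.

m_Y ≈ 48.831

The third angle is ∠Y = 180° − ∠Z − ∠X = 69.68°.
Law of sines: |XY| = |ZX|·sin Z/sin Y ≈ 62.822.
Law of sines: |YZ| = |ZX|·sin X/sin Y ≈ 56.076.
Median from Y: ½√(2·|XY|² + 2·|YZ|² − |ZX|²) ≈ 48.831.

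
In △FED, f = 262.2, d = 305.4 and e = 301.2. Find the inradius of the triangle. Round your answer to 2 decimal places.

82.53

Semiperimeter s = (262.2 + 301.2 + 305.4)/2 = 434.4.
Heron's formula: area = √(434.4·172.2·133.2·129) ≈ 35852.
Inradius = area/s = 35852/434.4 ≈ 82.531.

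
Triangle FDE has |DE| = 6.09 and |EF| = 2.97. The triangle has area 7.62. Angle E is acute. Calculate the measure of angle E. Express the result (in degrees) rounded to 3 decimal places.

From area = ½·|DE|·|EF|·sin E, we get sin E = 2·area/(|DE|·|EF|) ≈ 0.84258.
Taking the acute solution, ∠E ≈ 57.41°.

∠E ≈ 57.414°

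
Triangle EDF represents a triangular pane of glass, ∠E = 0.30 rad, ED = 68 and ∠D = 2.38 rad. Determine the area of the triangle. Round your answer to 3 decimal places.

1058.634

The third angle is ∠F = π − ∠E − ∠D = 0.462 rad.
Law of sines: DF = ED·sin E/sin F ≈ 45.12.
Law of sines: FE = ED·sin D/sin F ≈ 105.36.
Area = ½·ED·DF·sin D ≈ 1058.6.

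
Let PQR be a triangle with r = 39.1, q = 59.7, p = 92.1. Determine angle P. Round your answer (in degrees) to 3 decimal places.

136.555

By the law of cosines, cos P = (q² + r² − p²) / (2·q·r) ≈ -0.72603, so ∠P ≈ 136.55°.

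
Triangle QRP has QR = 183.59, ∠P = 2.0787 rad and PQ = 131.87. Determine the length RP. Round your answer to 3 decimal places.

Law of sines: sin R = PQ·sin P/QR ≈ 0.62761.
Since QR ≥ PQ, only the acute value applies: ∠R ≈ 0.6785 rad.
Then ∠Q = π − ∠P − ∠R ≈ 0.3844 rad.
Law of sines gives RP = QR·sin Q/sin P ≈ 78.795.

78.795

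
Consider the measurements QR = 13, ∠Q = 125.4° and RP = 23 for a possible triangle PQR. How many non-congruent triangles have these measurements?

1

QR·sin Q = 13·sin(125.4°) ≈ 10.6.
Since ∠Q is not acute, a triangle exists only if RP > QR; here RP > QR, so there is exactly one triangle.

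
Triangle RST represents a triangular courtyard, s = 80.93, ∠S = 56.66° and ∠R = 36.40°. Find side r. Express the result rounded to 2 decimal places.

The third angle is ∠T = 180° − ∠R − ∠S = 86.94°.
Law of sines: r = s·sin R/sin S ≈ 57.486.

57.49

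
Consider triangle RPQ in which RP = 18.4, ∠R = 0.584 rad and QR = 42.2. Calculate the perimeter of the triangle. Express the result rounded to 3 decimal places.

By the law of cosines, PQ² = QR² + RP² − 2·QR·RP·cos R = 823.82, so PQ ≈ 28.702.
Semiperimeter s = (28.702+42.2+18.4)/2 = 44.651.
Perimeter = 28.702 + 42.2 + 18.4 = 89.302.

perimeter ≈ 89.302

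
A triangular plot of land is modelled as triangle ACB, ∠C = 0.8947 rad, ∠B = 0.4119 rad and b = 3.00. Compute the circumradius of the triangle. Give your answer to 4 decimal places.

The third angle is ∠A = π − ∠C − ∠B = 1.8350 rad.
Law of sines: a = b·sin A/sin B ≈ 7.2334.
Law of sines: c = b·sin C/sin B ≈ 5.845.
Circumradius = b/(2 sin B) ≈ 3.7467.

R ≈ 3.7467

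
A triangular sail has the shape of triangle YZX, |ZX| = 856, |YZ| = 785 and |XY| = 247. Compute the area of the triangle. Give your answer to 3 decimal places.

Semiperimeter s = (856 + 247 + 785)/2 = 944.
Heron's formula: area = √(944·88·697·159) ≈ 95949.

95949.405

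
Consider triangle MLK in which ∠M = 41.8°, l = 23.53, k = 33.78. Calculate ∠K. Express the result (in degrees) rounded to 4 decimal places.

∠K ≈ 94.1968°

By the law of cosines, m² = l² + k² − 2·l·k·cos M = 509.68, so m ≈ 22.576.
Law of cosines again: cos K = (m² + l² − k²)/(2·m·l) ≈ -0.07318, so ∠K ≈ 94.20°.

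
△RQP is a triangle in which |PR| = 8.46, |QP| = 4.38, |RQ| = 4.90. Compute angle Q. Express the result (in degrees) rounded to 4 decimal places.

By the law of cosines, cos Q = (|RQ|² + |QP|² − |PR|²) / (2·|RQ|·|QP|) ≈ -0.66110, so ∠Q ≈ 131.38°.

∠Q ≈ 131.3841°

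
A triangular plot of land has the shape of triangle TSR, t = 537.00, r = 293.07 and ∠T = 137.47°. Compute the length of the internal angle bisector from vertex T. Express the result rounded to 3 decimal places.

t_T ≈ 104.462

Law of sines: sin R = r·sin T/t ≈ 0.36892.
Since t ≥ r, only the acute value applies: ∠R ≈ 21.65°.
Then ∠S = 180° − ∠T − ∠R ≈ 20.88°.
Law of sines gives s = t·sin S/sin T ≈ 283.15.
The bisector from T has length 2·s·r·cos(∠T/2)/(s+r) ≈ 104.46.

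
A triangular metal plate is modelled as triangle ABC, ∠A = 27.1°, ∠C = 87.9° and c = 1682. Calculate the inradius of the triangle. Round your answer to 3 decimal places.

r ≈ 294.106

The third angle is ∠B = 180° − ∠C − ∠A = 65.00°.
Law of sines: a = c·sin A/sin C ≈ 766.74.
Law of sines: b = c·sin B/sin C ≈ 1525.4.
Area = ½·c·a·sin B ≈ 5.8441e+05.
Semiperimeter s = (766.74+1525.4+1682)/2 = 1987.1.
Inradius = area/s = 5.8441e+05/1987.1 ≈ 294.11.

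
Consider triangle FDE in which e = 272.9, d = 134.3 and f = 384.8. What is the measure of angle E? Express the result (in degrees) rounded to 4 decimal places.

By the law of cosines, cos E = (f² + d² − e²) / (2·f·d) ≈ 0.88657, so ∠E ≈ 27.56°.

∠E ≈ 27.5551°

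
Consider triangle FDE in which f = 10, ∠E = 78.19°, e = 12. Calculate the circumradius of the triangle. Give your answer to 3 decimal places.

Law of sines: sin F = f·sin E/e ≈ 0.81569.
Since e ≥ f, only the acute value applies: ∠F ≈ 54.66°.
Then ∠D = 180° − ∠E − ∠F ≈ 47.15°.
Law of sines gives d = e·sin D/sin E ≈ 8.9885.
Circumradius = e/(2 sin E) ≈ 6.1298.

6.130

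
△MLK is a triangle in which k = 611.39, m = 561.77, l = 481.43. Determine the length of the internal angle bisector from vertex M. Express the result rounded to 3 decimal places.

By the law of cosines, cos M = (l² + k² − m²) / (2·l·k) ≈ 0.49260, so ∠M ≈ 60.49°.
The bisector from M has length 2·l·k·cos(∠M/2)/(l+k) ≈ 465.36.

465.361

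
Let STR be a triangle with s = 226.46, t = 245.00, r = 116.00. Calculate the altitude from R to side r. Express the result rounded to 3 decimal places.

Semiperimeter p = (226.46 + 245 + 116)/2 = 293.73.
Heron's formula: area = √(293.73·67.27·48.73·177.73) ≈ 13082.
The altitude from R has length 2·area/r ≈ 225.55.

225.546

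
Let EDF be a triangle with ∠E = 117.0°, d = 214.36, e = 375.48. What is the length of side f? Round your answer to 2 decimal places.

225.96

Law of sines: sin D = d·sin E/e ≈ 0.50867.
Since e ≥ d, only the acute value applies: ∠D ≈ 30.58°.
Then ∠F = 180° − ∠E − ∠D ≈ 32.42°.
Law of sines gives f = e·sin F/sin E ≈ 225.96.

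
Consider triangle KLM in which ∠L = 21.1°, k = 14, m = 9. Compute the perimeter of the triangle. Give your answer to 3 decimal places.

perimeter ≈ 29.473

By the law of cosines, l² = m² + k² − 2·m·k·cos L = 41.896, so l ≈ 6.4727.
Semiperimeter s = (14+6.4727+9)/2 = 14.736.
Perimeter = 14 + 6.4727 + 9 = 29.473.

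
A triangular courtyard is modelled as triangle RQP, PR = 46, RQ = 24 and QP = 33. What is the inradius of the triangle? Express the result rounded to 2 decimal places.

Semiperimeter s = (33 + 46 + 24)/2 = 51.5.
Heron's formula: area = √(51.5·18.5·5.5·27.5) ≈ 379.61.
Inradius = area/s = 379.61/51.5 ≈ 7.3711.

7.37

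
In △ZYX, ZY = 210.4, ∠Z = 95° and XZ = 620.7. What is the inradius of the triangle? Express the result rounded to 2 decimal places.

r ≈ 86.52

By the law of cosines, YX² = XZ² + ZY² − 2·XZ·ZY·cos Z = 4.523e+05, so YX ≈ 672.53.
Area = ½·XZ·ZY·sin Z ≈ 65049.
Semiperimeter s = (672.53+620.7+210.4)/2 = 751.82.
Inradius = area/s = 65049/751.82 ≈ 86.523.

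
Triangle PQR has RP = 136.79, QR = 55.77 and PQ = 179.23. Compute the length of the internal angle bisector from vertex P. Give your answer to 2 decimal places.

By the law of cosines, cos P = (RP² + PQ² − QR²) / (2·RP·PQ) ≈ 0.97330, so ∠P ≈ 13.27°.
The bisector from P has length 2·RP·PQ·cos(∠P/2)/(RP+PQ) ≈ 154.12.

154.12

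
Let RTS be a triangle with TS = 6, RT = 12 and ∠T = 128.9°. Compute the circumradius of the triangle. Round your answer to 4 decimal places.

10.5652

By the law of cosines, SR² = RT² + TS² − 2·RT·TS·cos T = 270.43, so SR ≈ 16.445.
Area = ½·RT·TS·sin T ≈ 28.017.
Circumradius = SR/(2 sin T) ≈ 10.565.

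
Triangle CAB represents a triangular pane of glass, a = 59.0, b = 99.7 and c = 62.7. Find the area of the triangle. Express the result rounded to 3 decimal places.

Semiperimeter s = (62.7 + 59 + 99.7)/2 = 110.7.
Heron's formula: area = √(110.7·48·51.7·11) ≈ 1738.3.

1738.345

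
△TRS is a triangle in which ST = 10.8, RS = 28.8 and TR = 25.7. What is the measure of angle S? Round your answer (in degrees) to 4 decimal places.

By the law of cosines, cos S = (RS² + ST² − TR²) / (2·RS·ST) ≈ 0.45909, so ∠S ≈ 62.67°.

62.6717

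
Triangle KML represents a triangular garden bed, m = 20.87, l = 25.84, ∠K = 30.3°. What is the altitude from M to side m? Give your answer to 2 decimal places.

13.04

By the law of cosines, k² = m² + l² − 2·m·l·cos K = 172.04, so k ≈ 13.116.
Area = ½·m·l·sin K ≈ 136.04.
The altitude from M has length 2·area/m ≈ 13.037.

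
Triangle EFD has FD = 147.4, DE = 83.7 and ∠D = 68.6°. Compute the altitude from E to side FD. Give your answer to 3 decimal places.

77.929

By the law of cosines, EF² = FD² + DE² − 2·FD·DE·cos D = 19729, so EF ≈ 140.46.
Area = ½·FD·DE·sin D ≈ 5743.4.
The altitude from E has length 2·area/FD ≈ 77.929.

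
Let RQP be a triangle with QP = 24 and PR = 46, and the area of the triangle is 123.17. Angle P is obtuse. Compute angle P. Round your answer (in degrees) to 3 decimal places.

167.107

From area = ½·QP·PR·sin P, we get sin P = 2·area/(QP·PR) ≈ 0.22313.
Taking the obtuse solution, ∠P ≈ 167.11°.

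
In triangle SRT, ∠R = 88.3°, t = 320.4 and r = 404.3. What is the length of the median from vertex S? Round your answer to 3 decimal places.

Law of sines: sin T = t·sin R/r ≈ 0.79213.
Since r ≥ t, only the acute value applies: ∠T ≈ 52.39°.
Then ∠S = 180° − ∠R − ∠T ≈ 39.31°.
Law of sines gives s = r·sin S/sin R ≈ 256.27.
Median from S: ½√(2·r² + 2·t² − s²) ≈ 341.52.

341.524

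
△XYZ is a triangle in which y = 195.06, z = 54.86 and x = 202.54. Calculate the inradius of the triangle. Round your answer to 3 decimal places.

23.651

Semiperimeter s = (202.54 + 195.06 + 54.86)/2 = 226.23.
Heron's formula: area = √(226.23·23.69·31.17·171.37) ≈ 5350.5.
Inradius = area/s = 5350.5/226.23 ≈ 23.651.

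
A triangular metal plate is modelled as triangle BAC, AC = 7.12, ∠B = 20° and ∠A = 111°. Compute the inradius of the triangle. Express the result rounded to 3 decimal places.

The third angle is ∠C = 180° − ∠B − ∠A = 49.00°.
Law of sines: CB = AC·sin A/sin B ≈ 19.435.
Law of sines: BA = AC·sin C/sin B ≈ 15.711.
Area = ½·AC·CB·sin C ≈ 52.217.
Semiperimeter s = (7.12+19.435+15.711)/2 = 21.133.
Inradius = area/s = 52.217/21.133 ≈ 2.4709.

r ≈ 2.471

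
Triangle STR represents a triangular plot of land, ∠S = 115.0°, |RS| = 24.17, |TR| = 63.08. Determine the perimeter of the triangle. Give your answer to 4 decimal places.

Law of sines: sin T = |RS|·sin S/|TR| ≈ 0.34726.
Since |TR| ≥ |RS|, only the acute value applies: ∠T ≈ 20.32°.
Then ∠R = 180° − ∠S − ∠T ≈ 44.68°.
Law of sines gives |ST| = |TR|·sin R/sin S ≈ 48.94.
Semiperimeter s = (63.08+24.17+48.94)/2 = 68.095.
Perimeter = 63.08 + 24.17 + 48.94 = 136.19.

136.1897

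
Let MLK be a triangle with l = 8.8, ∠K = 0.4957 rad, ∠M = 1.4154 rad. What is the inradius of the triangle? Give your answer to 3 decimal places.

The third angle is ∠L = π − ∠K − ∠M = 1.2305 rad.
Law of sines: m = l·sin M/sin L ≈ 9.2229.
Law of sines: k = l·sin K/sin L ≈ 4.4403.
Area = ½·l·m·sin K ≈ 19.302.
Semiperimeter s = (9.2229+8.8+4.4403)/2 = 11.232.
Inradius = area/s = 19.302/11.232 ≈ 1.7185.

1.719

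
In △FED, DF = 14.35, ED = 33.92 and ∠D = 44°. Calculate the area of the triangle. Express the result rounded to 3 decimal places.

Area = ½·ED·DF·sin D ≈ 169.06.

area ≈ 169.063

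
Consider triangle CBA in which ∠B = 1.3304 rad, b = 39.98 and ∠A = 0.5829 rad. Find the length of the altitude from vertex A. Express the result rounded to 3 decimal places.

The third angle is ∠C = π − ∠B − ∠A = 1.2283 rad.
Law of sines: c = b·sin C/sin B ≈ 38.773.
Law of sines: a = b·sin A/sin B ≈ 22.658.
Area = ½·b·c·sin A ≈ 426.63.
The altitude from A has length 2·area/a ≈ 37.658.

h_A ≈ 37.658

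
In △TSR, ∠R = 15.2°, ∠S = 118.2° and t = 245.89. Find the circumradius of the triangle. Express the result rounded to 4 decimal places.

169.2118

The third angle is ∠T = 180° − ∠S − ∠R = 46.60°.
Law of sines: s = t·sin S/sin T ≈ 298.25.
Law of sines: r = t·sin R/sin T ≈ 88.731.
Circumradius = t/(2 sin T) ≈ 169.21.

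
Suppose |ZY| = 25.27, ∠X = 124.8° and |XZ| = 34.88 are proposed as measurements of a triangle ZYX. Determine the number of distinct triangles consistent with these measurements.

|XZ|·sin X = 34.88·sin(124.8°) ≈ 28.64.
Since ∠X is not acute, a triangle exists only if |ZY| > |XZ|; here |ZY| ≤ |XZ|, so there is no triangle.

0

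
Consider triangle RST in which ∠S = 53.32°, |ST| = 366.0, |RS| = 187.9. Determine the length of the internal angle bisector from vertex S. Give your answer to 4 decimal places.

221.9172

By the law of cosines, |TR|² = |RS|² + |ST|² − 2·|RS|·|ST|·cos S = 87102, so |TR| ≈ 295.13.
The bisector from S has length 2·|RS|·|ST|·cos(∠S/2)/(|RS|+|ST|) ≈ 221.92.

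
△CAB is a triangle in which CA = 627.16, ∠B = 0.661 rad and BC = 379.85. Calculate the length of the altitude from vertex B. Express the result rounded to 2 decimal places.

Law of sines: sin A = BC·sin B/CA ≈ 0.37182.
Since CA ≥ BC, only the acute value applies: ∠A ≈ 0.381 rad.
Then ∠C = π − ∠B − ∠A ≈ 2.100 rad.
Law of sines gives AB = CA·sin C/sin B ≈ 882.04.
Area = ½·CA·BC·sin C ≈ 1.0284e+05.
The altitude from B has length 2·area/CA ≈ 327.96.

h_B ≈ 327.96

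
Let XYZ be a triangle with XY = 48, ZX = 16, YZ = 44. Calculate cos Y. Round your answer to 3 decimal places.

By the law of cosines, cos Y = (XY² + YZ² − ZX²) / (2·XY·YZ) ≈ 0.94318, so ∠Y ≈ 0.3387 rad.

0.943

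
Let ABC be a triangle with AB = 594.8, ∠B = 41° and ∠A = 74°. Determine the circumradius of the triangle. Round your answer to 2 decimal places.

The third angle is ∠C = 180° − ∠A − ∠B = 65.00°.
Law of sines: BC = AB·sin A/sin C ≈ 630.87.
Law of sines: CA = AB·sin B/sin C ≈ 430.56.
Circumradius = AB/(2 sin C) ≈ 328.14.

328.14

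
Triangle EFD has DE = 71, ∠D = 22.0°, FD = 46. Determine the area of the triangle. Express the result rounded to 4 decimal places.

area ≈ 611.7326

Area = ½·FD·DE·sin D ≈ 611.73.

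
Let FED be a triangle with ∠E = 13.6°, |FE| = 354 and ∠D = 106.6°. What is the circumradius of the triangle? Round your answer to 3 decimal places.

R ≈ 184.698

The third angle is ∠F = 180° − ∠E − ∠D = 59.80°.
Law of sines: |ED| = |FE|·sin F/sin D ≈ 319.26.
Law of sines: |DF| = |FE|·sin E/sin D ≈ 86.86.
Circumradius = |FE|/(2 sin D) ≈ 184.7.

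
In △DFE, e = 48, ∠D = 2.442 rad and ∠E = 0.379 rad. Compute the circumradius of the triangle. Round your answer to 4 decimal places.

R ≈ 64.8663

The third angle is ∠F = π − ∠E − ∠D = 0.321 rad.
Law of sines: d = e·sin D/sin E ≈ 83.536.
Law of sines: f = e·sin F/sin E ≈ 40.883.
Circumradius = e/(2 sin E) ≈ 64.866.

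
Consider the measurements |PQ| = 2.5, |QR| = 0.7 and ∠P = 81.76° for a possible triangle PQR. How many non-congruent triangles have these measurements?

|PQ|·sin P = 2.5·sin(81.76°) ≈ 2.474.
Since |QR| = 0.7 < 2.474 = |PQ| sin P, no triangle exists.

0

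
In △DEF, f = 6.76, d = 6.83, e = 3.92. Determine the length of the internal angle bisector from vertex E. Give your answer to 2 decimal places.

6.51

By the law of cosines, cos E = (f² + d² − e²) / (2·f·d) ≈ 0.83364, so ∠E ≈ 0.585 rad.
The bisector from E has length 2·f·d·cos(∠E/2)/(f+d) ≈ 6.5061.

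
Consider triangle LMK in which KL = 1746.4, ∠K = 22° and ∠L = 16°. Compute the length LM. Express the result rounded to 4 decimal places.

1062.6180

The third angle is ∠M = 180° − ∠K − ∠L = 142.00°.
Law of sines: LM = KL·sin K/sin M ≈ 1062.6.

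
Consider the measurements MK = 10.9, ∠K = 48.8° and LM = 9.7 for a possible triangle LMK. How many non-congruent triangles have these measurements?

2

MK·sin K = 10.9·sin(48.8°) ≈ 8.201.
Since MK sin K < LM < MK (8.201 < 9.7 < 10.9), two triangles exist.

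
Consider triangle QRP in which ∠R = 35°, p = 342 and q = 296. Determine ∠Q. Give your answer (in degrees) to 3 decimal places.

By the law of cosines, r² = p² + q² − 2·p·q·cos R = 38731, so r ≈ 196.8.
Law of cosines again: cos Q = (r² + p² − q²)/(2·r·p) ≈ 0.50574, so ∠Q ≈ 59.62°.

∠Q ≈ 59.619°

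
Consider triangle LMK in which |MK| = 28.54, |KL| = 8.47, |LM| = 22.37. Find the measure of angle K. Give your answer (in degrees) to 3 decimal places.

37.051

By the law of cosines, cos K = (|MK|² + |KL|² − |LM|²) / (2·|MK|·|KL|) ≈ 0.79810, so ∠K ≈ 37.05°.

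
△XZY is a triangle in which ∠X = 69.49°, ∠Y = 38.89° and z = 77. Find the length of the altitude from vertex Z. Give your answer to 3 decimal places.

47.712

The third angle is ∠Z = 180° − ∠Y − ∠X = 71.62°.
Law of sines: x = z·sin X/sin Z ≈ 75.996.
Law of sines: y = z·sin Y/sin Z ≈ 50.941.
Area = ½·z·x·sin Y ≈ 1836.9.
The altitude from Z has length 2·area/z ≈ 47.712.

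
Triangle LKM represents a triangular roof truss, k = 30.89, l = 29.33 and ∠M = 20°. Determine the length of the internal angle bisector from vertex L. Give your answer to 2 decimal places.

By the law of cosines, m² = l² + k² − 2·l·k·cos M = 111.71, so m ≈ 10.569.
Law of cosines again: cos L = (k² + m² − l²)/(2·k·m) ≈ 0.31495, so ∠L ≈ 71.64°.
The bisector from L has length 2·k·m·cos(∠L/2)/(k+m) ≈ 12.771.

t_L ≈ 12.77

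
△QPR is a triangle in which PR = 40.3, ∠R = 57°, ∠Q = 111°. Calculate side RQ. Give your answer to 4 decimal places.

8.9750

The third angle is ∠P = 180° − ∠R − ∠Q = 12.00°.
Law of sines: RQ = PR·sin P/sin Q ≈ 8.975.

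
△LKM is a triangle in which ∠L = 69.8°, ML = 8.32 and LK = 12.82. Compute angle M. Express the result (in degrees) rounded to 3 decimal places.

By the law of cosines, KM² = ML² + LK² − 2·ML·LK·cos L = 159.91, so KM ≈ 12.646.
Law of cosines again: cos M = (KM² + ML² − LK²)/(2·KM·ML) ≈ 0.30787, so ∠M ≈ 72.07°.

∠M ≈ 72.069°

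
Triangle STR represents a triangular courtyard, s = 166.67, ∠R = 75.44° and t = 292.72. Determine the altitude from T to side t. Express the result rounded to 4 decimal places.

h_T ≈ 161.3174

By the law of cosines, r² = s² + t² − 2·s·t·cos R = 88934, so r ≈ 298.22.
Area = ½·s·t·sin R ≈ 23610.
The altitude from T has length 2·area/t ≈ 161.32.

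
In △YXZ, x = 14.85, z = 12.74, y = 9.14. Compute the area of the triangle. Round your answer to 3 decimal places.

area ≈ 57.877

Semiperimeter s = (9.14 + 14.85 + 12.74)/2 = 18.365.
Heron's formula: area = √(18.365·9.225·3.515·5.625) ≈ 57.877.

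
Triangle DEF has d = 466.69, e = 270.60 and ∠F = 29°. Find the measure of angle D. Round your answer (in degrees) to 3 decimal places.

∠D ≈ 121.302°

By the law of cosines, f² = d² + e² − 2·d·e·cos F = 70119, so f ≈ 264.8.
Law of cosines again: cos D = (e² + f² − d²)/(2·e·f) ≈ -0.51955, so ∠D ≈ 121.30°.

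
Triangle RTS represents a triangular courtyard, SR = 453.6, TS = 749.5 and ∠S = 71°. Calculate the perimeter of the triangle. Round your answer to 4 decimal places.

By the law of cosines, RT² = TS² + SR² − 2·TS·SR·cos S = 5.4613e+05, so RT ≈ 739.01.
Semiperimeter s = (749.5+453.6+739.01)/2 = 971.05.
Perimeter = 749.5 + 453.6 + 739.01 = 1942.1.

1942.1090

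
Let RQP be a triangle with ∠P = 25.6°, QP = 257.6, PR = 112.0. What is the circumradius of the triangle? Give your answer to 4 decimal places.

189.6637

By the law of cosines, RQ² = QP² + PR² − 2·QP·PR·cos P = 26864, so RQ ≈ 163.9.
Area = ½·QP·PR·sin P ≈ 6233.1.
Circumradius = RQ/(2 sin P) ≈ 189.66.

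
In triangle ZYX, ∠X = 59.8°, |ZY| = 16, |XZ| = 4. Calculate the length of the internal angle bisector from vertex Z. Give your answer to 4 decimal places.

Law of sines: sin Y = |XZ|·sin X/|ZY| ≈ 0.21607.
Since |ZY| ≥ |XZ|, only the acute value applies: ∠Y ≈ 12.48°.
Then ∠Z = 180° − ∠X − ∠Y ≈ 107.72°.
Law of sines gives |YX| = |ZY|·sin Z/sin X ≈ 17.634.
The bisector from Z has length 2·|XZ|·|ZY|·cos(∠Z/2)/(|XZ|+|ZY|) ≈ 3.7744.

t_Z ≈ 3.7744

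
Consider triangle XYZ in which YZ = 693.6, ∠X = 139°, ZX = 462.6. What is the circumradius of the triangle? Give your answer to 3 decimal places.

Law of sines: sin Y = ZX·sin X/YZ ≈ 0.43756.
Since YZ ≥ ZX, only the acute value applies: ∠Y ≈ 25.95°.
Then ∠Z = 180° − ∠X − ∠Y ≈ 15.05°.
Law of sines gives XY = YZ·sin Z/sin X ≈ 274.55.
Circumradius = YZ/(2 sin X) ≈ 528.61.

528.611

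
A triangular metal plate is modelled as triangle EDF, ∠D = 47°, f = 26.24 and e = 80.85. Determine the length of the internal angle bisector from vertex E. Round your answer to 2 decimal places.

19.87

By the law of cosines, d² = f² + e² − 2·f·e·cos D = 4331.5, so d ≈ 65.814.
Law of cosines again: cos E = (d² + f² − e²)/(2·d·f) ≈ -0.43911, so ∠E ≈ 116.05°.
The bisector from E has length 2·d·f·cos(∠E/2)/(d+f) ≈ 19.87.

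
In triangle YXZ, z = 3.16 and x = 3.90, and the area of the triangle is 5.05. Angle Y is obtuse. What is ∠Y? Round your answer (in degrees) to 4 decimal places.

From area = ½·x·z·sin Y, we get sin Y = 2·area/(x·z) ≈ 0.81954.
Taking the obtuse solution, ∠Y ≈ 124.96°.

124.9613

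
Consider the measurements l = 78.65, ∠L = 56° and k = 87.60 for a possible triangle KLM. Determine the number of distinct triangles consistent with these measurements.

2

k·sin L = 87.60·sin(56°) ≈ 72.62.
Since k sin L < l < k (72.62 < 78.65 < 87.60), two triangles exist.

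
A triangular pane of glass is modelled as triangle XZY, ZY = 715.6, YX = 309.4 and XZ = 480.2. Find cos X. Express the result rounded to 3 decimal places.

By the law of cosines, cos X = (YX² + XZ² − ZY²) / (2·YX·XZ) ≈ -0.62515, so ∠X ≈ 128.69°.

-0.625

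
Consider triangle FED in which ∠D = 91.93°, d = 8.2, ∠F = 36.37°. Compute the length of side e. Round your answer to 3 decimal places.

The third angle is ∠E = 180° − ∠D − ∠F = 51.70°.
Law of sines: e = d·sin E/sin D ≈ 6.4388.

6.439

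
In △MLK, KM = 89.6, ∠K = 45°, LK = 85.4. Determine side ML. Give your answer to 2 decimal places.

By the law of cosines, ML² = LK² + KM² − 2·LK·KM·cos K = 4500, so ML ≈ 67.082.

67.08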